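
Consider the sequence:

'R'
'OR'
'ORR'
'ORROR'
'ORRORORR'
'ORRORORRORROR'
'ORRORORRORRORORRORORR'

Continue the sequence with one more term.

ORRORORRORRORORRORORRORRORORRORROR

Each term (from the third on) is the previous term followed by the one before it: term 3 = OR·R = ORR.
So term 8 is ORRORORRORRORORRORORR·ORRORORRORROR.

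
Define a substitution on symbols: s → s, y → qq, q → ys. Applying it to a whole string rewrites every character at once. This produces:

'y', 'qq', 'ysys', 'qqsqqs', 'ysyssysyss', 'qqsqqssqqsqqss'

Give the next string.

Applying the rule to each of the 14 symbols of qqsqqssqqsqqss gives the pieces ys ys s ys ys s s ys ys s ys ys s s, which concatenate to the answer.

ysyssysysssysyssysysss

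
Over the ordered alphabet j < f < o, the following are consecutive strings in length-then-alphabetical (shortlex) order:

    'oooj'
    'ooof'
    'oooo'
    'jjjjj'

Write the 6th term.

Advancing 2 positions from jjjjj through jjjjj → jjjjf reaches term 6.

jjjjo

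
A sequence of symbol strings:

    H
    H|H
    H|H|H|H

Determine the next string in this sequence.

H|H|H|H|H|H|H|H

Each string is two copies of the previous one joined by '|'.
So the next term is two copies of H|H|H|H with '|' between the halves.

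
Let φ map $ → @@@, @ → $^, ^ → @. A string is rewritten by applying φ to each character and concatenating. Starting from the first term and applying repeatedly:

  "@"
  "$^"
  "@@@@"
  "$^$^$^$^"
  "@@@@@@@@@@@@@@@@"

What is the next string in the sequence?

$^$^$^$^$^$^$^$^$^$^$^$^$^$^$^$^

Applying the rule to each of the 16 symbols of @@@@@@@@@@@@@@@@ gives the pieces $^ $^ $^ $^ $^ $^ $^ $^ $^ $^ $^ $^ $^ $^ $^ $^, which concatenate to the answer.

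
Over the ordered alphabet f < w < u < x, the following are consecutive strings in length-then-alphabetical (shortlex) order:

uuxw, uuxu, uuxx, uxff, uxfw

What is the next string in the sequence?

Treat uxfw as a base-4 numeral over the given alphabet and add one, carrying through any trailing x's.

uxfu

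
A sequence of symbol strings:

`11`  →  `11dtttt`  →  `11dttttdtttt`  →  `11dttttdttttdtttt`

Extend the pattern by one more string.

Each term is the previous one with dtttt appended.
Applying this once more to 11dttttdttttdtttt:

11dttttdttttdttttdtttt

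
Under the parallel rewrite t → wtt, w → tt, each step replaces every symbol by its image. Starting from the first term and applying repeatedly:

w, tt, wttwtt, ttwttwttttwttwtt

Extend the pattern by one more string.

wttwttttwttwttttwttwttwttwttttwttwttttwttwtt

φ(ttwttwttttwttwtt) expands symbol-by-symbol to wtt wtt tt wtt wtt tt wtt wtt wtt wtt tt wtt wtt tt wtt wtt; joining the 16 pieces gives the next term.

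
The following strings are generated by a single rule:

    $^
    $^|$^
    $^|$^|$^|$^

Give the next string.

$^|$^|$^|$^|$^|$^|$^|$^

Each string is two copies of the previous one joined by '|'.
One more doubling of $^|$^|$^|$^ gives the answer.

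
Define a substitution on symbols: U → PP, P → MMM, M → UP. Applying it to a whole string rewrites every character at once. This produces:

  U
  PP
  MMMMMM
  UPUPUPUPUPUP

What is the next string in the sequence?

Apply φ to UPUPUPUPUPUP symbol by symbol: U→PP, P→MMM, U→PP, P→MMM, U→PP, P→MMM, U→PP, P→MMM, U→PP, P→MMM, U→PP, P→MMM; joined: PP MMM PP MMM PP MMM PP MMM PP MMM PP MMM.

PPMMMPPMMMPPMMMPPMMMPPMMMPPMMM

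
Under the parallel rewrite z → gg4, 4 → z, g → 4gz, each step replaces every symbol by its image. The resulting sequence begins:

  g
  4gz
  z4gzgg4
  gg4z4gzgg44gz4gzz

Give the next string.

Applying the rule to each of the 17 symbols of gg4z4gzgg44gz4gzz gives the pieces 4gz 4gz z gg4 z 4gz gg4 4gz 4gz z z 4gz gg4 z 4gz gg4 gg4, which concatenate to the answer.

4gz4gzzgg4z4gzgg44gz4gzzz4gzgg4z4gzgg4gg4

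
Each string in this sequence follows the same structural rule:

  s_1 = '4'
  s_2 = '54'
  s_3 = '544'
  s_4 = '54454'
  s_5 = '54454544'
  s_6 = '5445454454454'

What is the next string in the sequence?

From term 3 onward, concatenate the last term with the second-to-last: 54·4 = 544, 544·54 = 54454, …
The next term joins 5445454454454 and 54454544.

544545445445454454544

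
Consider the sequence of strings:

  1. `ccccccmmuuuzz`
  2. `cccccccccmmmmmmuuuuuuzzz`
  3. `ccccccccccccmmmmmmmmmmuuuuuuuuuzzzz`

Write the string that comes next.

Term n consists of 3n+3 c's, followed by 4n-2 m's, followed by 3n u's, followed by n+1 z's (n = 1, 2, …).
At n = 4 the blocks have lengths 15, 14, 12, 5.

cccccccccccccccmmmmmmmmmmmmmmuuuuuuuuuuuuzzzzz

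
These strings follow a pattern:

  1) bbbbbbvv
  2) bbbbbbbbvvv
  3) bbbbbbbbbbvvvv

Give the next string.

The n-th term is 2n b's then n-1 v's, where the shown terms are n = 3, 4, 5.
Setting n = 6 gives 12, 5 characters in each block.

bbbbbbbbbbbbvvvvv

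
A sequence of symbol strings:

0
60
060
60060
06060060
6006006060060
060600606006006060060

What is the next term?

This is a Fibonacci-style word recurrence s(k) = s(k−2)·s(k−1): e.g. 0·60 = 060.
Continuing: 6006006060060 · 060600606006006060060 gives term 8.

6006006060060060600606006006060060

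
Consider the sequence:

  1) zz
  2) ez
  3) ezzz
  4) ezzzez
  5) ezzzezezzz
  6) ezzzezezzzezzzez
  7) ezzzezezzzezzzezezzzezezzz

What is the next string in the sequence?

This is a Fibonacci-style word recurrence s(k) = s(k−1)·s(k−2): e.g. ez·zz = ezzz.
So term 8 is ezzzezezzzezzzezezzzezezzz·ezzzezezzzezzzez.

ezzzezezzzezzzezezzzezezzzezzzezezzzezzzez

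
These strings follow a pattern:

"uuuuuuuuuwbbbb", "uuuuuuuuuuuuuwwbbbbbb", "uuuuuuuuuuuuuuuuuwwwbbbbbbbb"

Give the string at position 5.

uuuuuuuuuuuuuuuuuuuuuuuuuwwwwwbbbbbbbbbbbb

The n-th term is 4n+1 u's then n-1 w's then 2n b's, where the shown terms are n = 2, 3, 4.
Setting n = 6 gives 25, 5, 12 characters in each block.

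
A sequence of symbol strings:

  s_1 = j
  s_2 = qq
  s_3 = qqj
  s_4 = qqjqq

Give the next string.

qqjqqqqj

From term 3 onward, concatenate the last term with the second-to-last: qq·j = qqj, qqj·qq = qqjqq, …
So term 5 is qqjqq·qqj.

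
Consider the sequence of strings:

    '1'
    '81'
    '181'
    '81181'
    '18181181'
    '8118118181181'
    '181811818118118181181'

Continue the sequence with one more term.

Each term (from the third on) is the two preceding terms concatenated in order: term 3 = 1·81 = 181.
Continuing: 8118118181181 · 181811818118118181181 gives term 8.

8118118181181181811818118118181181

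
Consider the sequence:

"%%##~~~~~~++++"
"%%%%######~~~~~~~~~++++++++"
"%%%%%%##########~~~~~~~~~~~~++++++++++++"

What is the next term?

Reading off run lengths: % runs 2, 4, 6; # runs 2, 6, 10; ~ runs 6, 9, 12; + runs 4, 8, 12 — each is linear in n (n = 1, 2, …).
At n = 4 the blocks have lengths 8, 14, 15, 16.

%%%%%%%%##############~~~~~~~~~~~~~~~++++++++++++++++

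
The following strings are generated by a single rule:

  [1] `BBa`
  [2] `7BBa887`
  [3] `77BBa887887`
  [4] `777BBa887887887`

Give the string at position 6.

Each term wraps the previous one in 7 on the left and 887 on the right.
From 777BBa887887887, 2 further steps: 777BBa887887887 → 7777BBa887887887887 → (answer).

77777BBa887887887887887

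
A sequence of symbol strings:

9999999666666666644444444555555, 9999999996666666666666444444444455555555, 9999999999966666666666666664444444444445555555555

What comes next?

The n-th term is 2n+1 9's then 3n+1 6's then 2n+2 4's then 2n 5's, where the shown terms are n = 3, 4, 5.
At n = 6 the blocks have lengths 13, 19, 14, 12.

9999999999999666666666666666666644444444444444555555555555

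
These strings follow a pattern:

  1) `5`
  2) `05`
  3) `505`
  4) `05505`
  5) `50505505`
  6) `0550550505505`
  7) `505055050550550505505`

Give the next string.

This is a Fibonacci-style word recurrence s(k) = s(k−2)·s(k−1): e.g. 5·05 = 505.
Continuing: 0550550505505 · 505055050550550505505 gives term 8.

0550550505505505055050550550505505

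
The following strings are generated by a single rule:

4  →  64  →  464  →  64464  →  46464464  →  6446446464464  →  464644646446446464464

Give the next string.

From term 3 onward, concatenate the second-to-last term with the last: 4·64 = 464, 64·464 = 64464, …
The next term joins 6446446464464 and 464644646446446464464.

6446446464464464644646446446464464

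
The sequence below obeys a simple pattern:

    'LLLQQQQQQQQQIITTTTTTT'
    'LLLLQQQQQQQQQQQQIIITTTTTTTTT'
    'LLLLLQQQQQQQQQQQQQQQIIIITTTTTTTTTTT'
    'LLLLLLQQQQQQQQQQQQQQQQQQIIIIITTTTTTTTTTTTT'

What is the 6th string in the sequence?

Term n consists of n L's, followed by 3n Q's, followed by n-1 I's, followed by 2n+1 T's, where the shown terms are n = 3, 4, 5, 6.
For term 6, n = 8, so the run lengths are 8, 24, 7, 17.

LLLLLLLLQQQQQQQQQQQQQQQQQQQQQQQQIIIIIIITTTTTTTTTTTTTTTTT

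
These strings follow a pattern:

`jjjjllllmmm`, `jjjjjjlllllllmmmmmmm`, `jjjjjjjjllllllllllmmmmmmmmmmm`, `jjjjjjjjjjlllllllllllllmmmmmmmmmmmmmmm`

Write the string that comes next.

jjjjjjjjjjjjllllllllllllllllmmmmmmmmmmmmmmmmmmm

Term n consists of 2n+2 j's, followed by 3n+1 l's, followed by 4n-1 m's (n = 1, 2, …).
For the next term, n = 5, so the run lengths are 12, 16, 19.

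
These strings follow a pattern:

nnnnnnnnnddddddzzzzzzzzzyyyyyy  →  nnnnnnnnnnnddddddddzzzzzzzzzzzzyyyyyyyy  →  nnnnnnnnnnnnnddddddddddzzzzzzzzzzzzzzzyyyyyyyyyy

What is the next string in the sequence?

Each string has the form n^{2n+3} d^{2n} z^{3n} y^{2n}, where the shown terms are n = 3, 4, 5.
For the next term, n = 6, so the run lengths are 15, 12, 18, 12.

nnnnnnnnnnnnnnnddddddddddddzzzzzzzzzzzzzzzzzzyyyyyyyyyyyy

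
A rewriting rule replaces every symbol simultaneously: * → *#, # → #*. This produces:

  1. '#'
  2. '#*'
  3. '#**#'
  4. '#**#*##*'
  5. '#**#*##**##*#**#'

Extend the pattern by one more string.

Rewriting the 16 symbols of #**#*##**##*#**# one by one yields #* *# *# #* *# #* #* *# *# #* #* *# #* *# *# #*; concatenated:

#**#*##**##*#**#*##*#**##**#*##*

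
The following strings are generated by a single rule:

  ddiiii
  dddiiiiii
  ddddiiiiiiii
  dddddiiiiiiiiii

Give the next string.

ddddddiiiiiiiiiiii

The n-th term is n d's then 2n i's, where the shown terms are n = 2, 3, 4, 5.
Setting n = 6 gives 6, 12 characters in each block.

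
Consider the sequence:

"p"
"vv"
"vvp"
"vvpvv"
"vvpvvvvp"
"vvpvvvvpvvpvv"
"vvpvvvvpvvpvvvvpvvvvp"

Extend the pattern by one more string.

From term 3 onward, concatenate the last term with the second-to-last: vv·p = vvp, vvp·vv = vvpvv, …
The next term joins vvpvvvvpvvpvvvvpvvvvp and vvpvvvvpvvpvv.

vvpvvvvpvvpvvvvpvvvvpvvpvvvvpvvpvv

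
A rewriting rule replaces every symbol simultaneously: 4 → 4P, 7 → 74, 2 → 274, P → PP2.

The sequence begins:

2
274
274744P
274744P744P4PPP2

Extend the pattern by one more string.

274744P744P4PPP2744P4PPP24PPP2PP2PP2274

Applying the rule to each of the 16 symbols of 274744P744P4PPP2 gives the pieces 274 74 4P 74 4P 4P PP2 74 4P 4P PP2 4P PP2 PP2 PP2 274, which concatenate to the answer.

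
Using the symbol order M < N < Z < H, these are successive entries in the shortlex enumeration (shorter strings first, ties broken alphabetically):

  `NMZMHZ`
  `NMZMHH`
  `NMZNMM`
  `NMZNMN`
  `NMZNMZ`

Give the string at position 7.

NMZNNM

Stepping forward 2 times from NMZNMZ: NMZNMZ → NMZNMH, then the target.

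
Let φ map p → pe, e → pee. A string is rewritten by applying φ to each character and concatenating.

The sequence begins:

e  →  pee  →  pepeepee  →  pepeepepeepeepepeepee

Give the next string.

Applying the rule to each of the 21 symbols of pepeepepeepeepepeepee gives the pieces pe pee pe pee pee pe pee pe pee pee pe pee pee pe pee pe pee pee pe pee pee, which concatenate to the answer.

pepeepepeepeepepeepepeepeepepeepeepepeepepeepeepepeepee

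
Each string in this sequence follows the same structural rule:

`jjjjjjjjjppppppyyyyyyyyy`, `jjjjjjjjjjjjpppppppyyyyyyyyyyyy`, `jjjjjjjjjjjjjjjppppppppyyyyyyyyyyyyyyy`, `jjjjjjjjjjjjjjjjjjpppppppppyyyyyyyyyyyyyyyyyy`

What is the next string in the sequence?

jjjjjjjjjjjjjjjjjjjjjppppppppppyyyyyyyyyyyyyyyyyyyyy

Each string has the form j^{3n} p^{n+3} y^{3n}, where the shown terms are n = 3, 4, 5, 6.
Setting n = 7 gives 21, 10, 21 characters in each block.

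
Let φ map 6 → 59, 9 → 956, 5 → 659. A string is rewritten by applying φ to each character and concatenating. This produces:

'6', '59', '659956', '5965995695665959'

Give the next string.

Replace each of the 16 characters of 5965995695665959 in place — 659 956 59 659 956 956 659 59 956 659 59 59 659 956 659 956 — and concatenate.

65995659659956956659599566595959659956659956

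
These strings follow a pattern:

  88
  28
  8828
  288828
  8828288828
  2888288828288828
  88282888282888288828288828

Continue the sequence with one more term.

This is a Fibonacci-style word recurrence s(k) = s(k−2)·s(k−1): e.g. 88·28 = 8828.
The next term joins 2888288828288828 and 88282888282888288828288828.

288828882828882888282888282888288828288828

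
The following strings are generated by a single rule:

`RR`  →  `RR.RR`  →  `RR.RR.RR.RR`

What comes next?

RR.RR.RR.RR.RR.RR.RR.RR

Every step duplicates the string with '.' between the halves.
One more doubling of RR.RR.RR.RR gives the answer.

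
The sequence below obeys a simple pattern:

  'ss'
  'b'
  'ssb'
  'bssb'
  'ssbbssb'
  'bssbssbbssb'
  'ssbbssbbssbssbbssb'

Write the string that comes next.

bssbssbbssbssbbssbbssbssbbssb

From term 3 onward, concatenate the second-to-last term with the last: ss·b = ssb, b·ssb = bssb, …
The next term joins bssbssbbssb and ssbbssbbssbssbbssb.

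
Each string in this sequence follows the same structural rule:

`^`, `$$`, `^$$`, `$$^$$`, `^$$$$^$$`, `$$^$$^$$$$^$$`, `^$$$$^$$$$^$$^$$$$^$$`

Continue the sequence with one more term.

$$^$$^$$$$^$$^$$$$^$$$$^$$^$$$$^$$

From term 3 onward, concatenate the second-to-last term with the last: ^·$$ = ^$$, $$·^$$ = $$^$$, …
Continuing: $$^$$^$$$$^$$ · ^$$$$^$$$$^$$^$$$$^$$ gives term 8.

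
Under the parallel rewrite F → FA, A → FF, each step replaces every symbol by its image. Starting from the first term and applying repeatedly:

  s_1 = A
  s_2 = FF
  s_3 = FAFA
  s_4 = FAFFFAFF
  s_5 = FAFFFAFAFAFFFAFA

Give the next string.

Rewriting the 16 symbols of FAFFFAFAFAFFFAFA one by one yields FA FF FA FA FA FF FA FF FA FF FA FA FA FF FA FF; concatenated:

FAFFFAFAFAFFFAFFFAFFFAFAFAFFFAFF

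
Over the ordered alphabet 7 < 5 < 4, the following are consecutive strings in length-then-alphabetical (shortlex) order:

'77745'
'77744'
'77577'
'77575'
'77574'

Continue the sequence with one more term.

77557

Treat 77574 as a base-3 numeral over the given alphabet and add one, carrying through any trailing 4's.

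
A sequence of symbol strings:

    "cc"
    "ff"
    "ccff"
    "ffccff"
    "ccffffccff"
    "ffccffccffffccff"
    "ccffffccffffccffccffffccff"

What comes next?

ffccffccffffccffccffffccffffccffccffffccff

Each term (from the third on) is the two preceding terms concatenated in order: term 3 = cc·ff = ccff.
The next term joins ffccffccffffccff and ccffffccffffccffccffffccff.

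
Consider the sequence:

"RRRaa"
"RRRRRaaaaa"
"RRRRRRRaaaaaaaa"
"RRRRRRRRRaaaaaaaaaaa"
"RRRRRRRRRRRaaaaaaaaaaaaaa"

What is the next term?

Each string has the form R^{2n+1} a^{3n-1} (n = 1, 2, …).
For the next term, n = 6, so the run lengths are 13, 17.

RRRRRRRRRRRRRaaaaaaaaaaaaaaaaa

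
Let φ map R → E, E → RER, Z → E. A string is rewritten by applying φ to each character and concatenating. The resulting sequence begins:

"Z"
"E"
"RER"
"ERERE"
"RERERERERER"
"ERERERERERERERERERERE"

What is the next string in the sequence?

RERERERERERERERERERERERERERERERERERERERERER

Replace each of the 21 characters of ERERERERERERERERERERE in place — RER E RER E RER E RER E RER E RER E RER E RER E RER E RER E RER — and concatenate.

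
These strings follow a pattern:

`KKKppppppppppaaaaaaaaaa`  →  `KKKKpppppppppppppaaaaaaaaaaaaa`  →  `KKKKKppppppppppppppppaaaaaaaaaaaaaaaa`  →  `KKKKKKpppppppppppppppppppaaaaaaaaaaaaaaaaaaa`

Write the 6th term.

The n-th term is n K's then 3n+1 p's then 3n+1 a's, where the shown terms are n = 3, 4, 5, 6.
Setting n = 8 gives 8, 25, 25 characters in each block.

KKKKKKKKpppppppppppppppppppppppppaaaaaaaaaaaaaaaaaaaaaaaaa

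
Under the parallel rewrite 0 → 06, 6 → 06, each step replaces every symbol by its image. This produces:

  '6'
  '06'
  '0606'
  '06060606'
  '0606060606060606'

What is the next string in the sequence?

06060606060606060606060606060606

Applying the rule to each of the 16 symbols of 0606060606060606 gives the pieces 06 06 06 06 06 06 06 06 06 06 06 06 06 06 06 06, which concatenate to the answer.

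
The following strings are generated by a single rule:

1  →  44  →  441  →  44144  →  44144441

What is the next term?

4414444144144

Each term (from the third on) is the previous term followed by the one before it: term 3 = 44·1 = 441.
Continuing: 44144441 · 44144 gives term 6.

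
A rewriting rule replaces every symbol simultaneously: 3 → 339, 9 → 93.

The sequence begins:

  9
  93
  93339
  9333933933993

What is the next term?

Replace each of the 13 characters of 9333933933993 in place — 93 339 339 339 93 339 339 93 339 339 93 93 339 — and concatenate.

9333933933993339339933393399393339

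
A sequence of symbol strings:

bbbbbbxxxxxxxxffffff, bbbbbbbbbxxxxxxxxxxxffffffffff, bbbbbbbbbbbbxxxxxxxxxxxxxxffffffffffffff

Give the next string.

bbbbbbbbbbbbbbbxxxxxxxxxxxxxxxxxffffffffffffffffff

Term n consists of 3n b's, followed by 3n+2 x's, followed by 4n-2 f's, where the shown terms are n = 2, 3, 4.
Setting n = 5 gives 15, 17, 18 characters in each block.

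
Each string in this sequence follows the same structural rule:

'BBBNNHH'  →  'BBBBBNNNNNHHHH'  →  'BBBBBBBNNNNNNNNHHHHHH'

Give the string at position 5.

The n-th term is 2n+1 B's then 3n-1 N's then 2n H's (n = 1, 2, …).
For term 5, n = 5, so the run lengths are 11, 14, 10.

BBBBBBBBBBBNNNNNNNNNNNNNNHHHHHHHHHH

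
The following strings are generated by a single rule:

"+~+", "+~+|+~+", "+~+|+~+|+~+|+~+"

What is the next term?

+~+|+~+|+~+|+~+|+~+|+~+|+~+|+~+

Every step duplicates the string with '|' between the halves.
So the next term is two copies of +~+|+~+|+~+|+~+ with '|' between the halves.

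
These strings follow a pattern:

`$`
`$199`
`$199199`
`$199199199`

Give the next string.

$199199199199

Each term is the previous one with 199 appended.
So the next term is $199199199·199.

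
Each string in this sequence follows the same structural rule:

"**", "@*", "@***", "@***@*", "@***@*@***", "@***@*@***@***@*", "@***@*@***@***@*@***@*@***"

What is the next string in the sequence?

@***@*@***@***@*@***@*@***@***@*@***@***@*

Each term (from the third on) is the previous term followed by the one before it: term 3 = @*·** = @***.
So term 8 is @***@*@***@***@*@***@*@***·@***@*@***@***@*.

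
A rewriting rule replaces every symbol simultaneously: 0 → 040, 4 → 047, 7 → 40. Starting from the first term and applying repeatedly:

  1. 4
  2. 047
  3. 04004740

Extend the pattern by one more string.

04004704004004740047040

Apply φ to 04004740 symbol by symbol: 0→040, 4→047, 0→040, 0→040, 4→047, 7→40, 4→047, 0→040; joined: 040 047 040 040 047 40 047 040.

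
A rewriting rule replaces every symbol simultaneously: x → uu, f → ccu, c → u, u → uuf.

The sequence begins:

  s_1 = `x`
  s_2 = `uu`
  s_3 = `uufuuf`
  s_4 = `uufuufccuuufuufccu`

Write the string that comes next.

Applying the rule to each of the 18 symbols of uufuufccuuufuufccu gives the pieces uuf uuf ccu uuf uuf ccu u u uuf uuf uuf ccu uuf uuf ccu u u uuf, which concatenate to the answer.

uufuufccuuufuufccuuuuufuufuufccuuufuufccuuuuuf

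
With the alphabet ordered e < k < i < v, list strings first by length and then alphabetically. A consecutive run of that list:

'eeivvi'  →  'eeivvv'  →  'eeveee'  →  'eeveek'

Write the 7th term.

Stepping forward 3 times from eeveek: eeveek → eeveei → eeveev, then the target.

eeveke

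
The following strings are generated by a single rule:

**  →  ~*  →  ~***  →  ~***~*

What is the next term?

~***~*~***

From term 3 onward, concatenate the last term with the second-to-last: ~*·** = ~***, ~***·~* = ~***~*, …
Continuing: ~***~* · ~*** gives term 5.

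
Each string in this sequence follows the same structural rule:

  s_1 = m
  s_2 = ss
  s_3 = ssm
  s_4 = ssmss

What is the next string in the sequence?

Each term (from the third on) is the previous term followed by the one before it: term 3 = ss·m = ssm.
Continuing: ssmss · ssm gives term 5.

ssmssssm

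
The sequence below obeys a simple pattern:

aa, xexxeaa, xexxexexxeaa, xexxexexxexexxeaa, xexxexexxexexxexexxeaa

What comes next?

xexxexexxexexxexexxexexxeaa

Each term is the previous one with xexxe prepended.
So the next term is xexxe·xexxexexxexexxexexxeaa.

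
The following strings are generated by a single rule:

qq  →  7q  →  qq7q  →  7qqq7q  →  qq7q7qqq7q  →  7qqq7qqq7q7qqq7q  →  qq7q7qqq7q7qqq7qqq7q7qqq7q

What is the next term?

Each term (from the third on) is the two preceding terms concatenated in order: term 3 = qq·7q = qq7q.
So term 8 is 7qqq7qqq7q7qqq7q·qq7q7qqq7q7qqq7qqq7q7qqq7q.

7qqq7qqq7q7qqq7qqq7q7qqq7q7qqq7qqq7q7qqq7q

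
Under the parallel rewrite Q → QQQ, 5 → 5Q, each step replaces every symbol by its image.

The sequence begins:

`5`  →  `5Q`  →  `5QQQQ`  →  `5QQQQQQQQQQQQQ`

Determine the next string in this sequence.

Replace each of the 14 characters of 5QQQQQQQQQQQQQ in place — 5Q QQQ QQQ QQQ QQQ QQQ QQQ QQQ QQQ QQQ QQQ QQQ QQQ QQQ — and concatenate.

5QQQQQQQQQQQQQQQQQQQQQQQQQQQQQQQQQQQQQQQQ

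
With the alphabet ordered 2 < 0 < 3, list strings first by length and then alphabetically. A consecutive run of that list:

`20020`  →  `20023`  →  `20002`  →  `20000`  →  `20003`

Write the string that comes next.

20032

The successor of 20003 increments the rightmost position that isn't already 3 and resets every position after it to 2.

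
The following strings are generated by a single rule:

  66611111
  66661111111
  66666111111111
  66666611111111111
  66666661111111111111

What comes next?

66666666111111111111111

Term n consists of n 6's, followed by 2n-1 1's, where the shown terms are n = 3, 4, 5, 6, 7.
Setting n = 8 gives 8, 15 characters in each block.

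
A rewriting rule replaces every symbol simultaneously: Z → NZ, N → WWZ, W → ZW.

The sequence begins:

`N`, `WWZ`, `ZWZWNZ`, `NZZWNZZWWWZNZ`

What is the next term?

φ(NZZWNZZWWWZNZ) expands symbol-by-symbol to WWZ NZ NZ ZW WWZ NZ NZ ZW ZW ZW NZ WWZ NZ; joining the 13 pieces gives the next term.

WWZNZNZZWWWZNZNZZWZWZWNZWWZNZ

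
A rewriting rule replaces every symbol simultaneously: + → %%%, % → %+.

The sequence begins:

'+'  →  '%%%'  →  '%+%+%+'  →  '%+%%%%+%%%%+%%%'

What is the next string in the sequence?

Rewriting the 15 symbols of %+%%%%+%%%%+%%% one by one yields %+ %%% %+ %+ %+ %+ %%% %+ %+ %+ %+ %%% %+ %+ %+; concatenated:

%+%%%%+%+%+%+%%%%+%+%+%+%%%%+%+%+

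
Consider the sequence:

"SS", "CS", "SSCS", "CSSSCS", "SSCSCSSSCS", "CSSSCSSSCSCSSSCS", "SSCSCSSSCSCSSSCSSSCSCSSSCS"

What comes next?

CSSSCSSSCSCSSSCSSSCSCSSSCSCSSSCSSSCSCSSSCS

From term 3 onward, concatenate the second-to-last term with the last: SS·CS = SSCS, CS·SSCS = CSSSCS, …
Continuing: CSSSCSSSCSCSSSCS · SSCSCSSSCSCSSSCSSSCSCSSSCS gives term 8.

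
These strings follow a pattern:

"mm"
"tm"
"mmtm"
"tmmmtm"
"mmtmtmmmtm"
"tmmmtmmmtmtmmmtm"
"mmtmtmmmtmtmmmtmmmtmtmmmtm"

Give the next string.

tmmmtmmmtmtmmmtmmmtmtmmmtmtmmmtmmmtmtmmmtm

Each term (from the third on) is the two preceding terms concatenated in order: term 3 = mm·tm = mmtm.
Continuing: tmmmtmmmtmtmmmtm · mmtmtmmmtmtmmmtmmmtmtmmmtm gives term 8.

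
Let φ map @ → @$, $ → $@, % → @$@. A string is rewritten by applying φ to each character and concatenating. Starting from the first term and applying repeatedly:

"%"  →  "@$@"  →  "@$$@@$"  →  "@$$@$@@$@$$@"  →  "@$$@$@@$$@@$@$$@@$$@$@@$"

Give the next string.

φ(@$$@$@@$$@@$@$$@@$$@$@@$) expands symbol-by-symbol to @$ $@ $@ @$ $@ @$ @$ $@ $@ @$ @$ $@ @$ $@ $@ @$ @$ $@ $@ @$ $@ @$ @$ $@; joining the 24 pieces gives the next term.

@$$@$@@$$@@$@$$@$@@$@$$@@$$@$@@$@$$@$@@$$@@$@$$@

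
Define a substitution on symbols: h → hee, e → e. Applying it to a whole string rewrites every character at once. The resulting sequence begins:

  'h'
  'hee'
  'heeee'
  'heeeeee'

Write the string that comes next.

Expanding heeeeee: h→hee, e→e, e→e, e→e, e→e, e→e, e→e. Concatenated: hee e e e e e e.

heeeeeeee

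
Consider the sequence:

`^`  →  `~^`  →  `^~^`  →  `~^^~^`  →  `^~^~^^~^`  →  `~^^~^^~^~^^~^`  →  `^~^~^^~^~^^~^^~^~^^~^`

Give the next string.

Each term (from the third on) is the two preceding terms concatenated in order: term 3 = ^·~^ = ^~^.
The next term joins ~^^~^^~^~^^~^ and ^~^~^^~^~^^~^^~^~^^~^.

~^^~^^~^~^^~^^~^~^^~^~^^~^^~^~^^~^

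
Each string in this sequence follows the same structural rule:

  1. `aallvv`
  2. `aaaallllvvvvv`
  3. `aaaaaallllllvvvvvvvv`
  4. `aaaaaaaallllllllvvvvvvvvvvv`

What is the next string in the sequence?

Reading off run lengths: a runs 2, 4, 6, 8; l runs 2, 4, 6, 8; v runs 2, 5, 8, 11 — each is linear in n (n = 1, 2, …).
At n = 5 the blocks have lengths 10, 10, 14.

aaaaaaaaaallllllllllvvvvvvvvvvvvvv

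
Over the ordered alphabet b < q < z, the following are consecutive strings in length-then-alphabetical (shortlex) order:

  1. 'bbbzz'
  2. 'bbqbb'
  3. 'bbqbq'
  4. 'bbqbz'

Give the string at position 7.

Continuing the enumeration 3 steps past bbqbz: bbqbz → bbqqb → bbqqq → (answer).

bbqqz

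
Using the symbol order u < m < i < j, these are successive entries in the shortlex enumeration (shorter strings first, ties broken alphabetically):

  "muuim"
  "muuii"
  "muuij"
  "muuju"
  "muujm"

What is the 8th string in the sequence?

Stepping forward 3 times from muujm: muujm → muuji → muujj, then the target.

mumuu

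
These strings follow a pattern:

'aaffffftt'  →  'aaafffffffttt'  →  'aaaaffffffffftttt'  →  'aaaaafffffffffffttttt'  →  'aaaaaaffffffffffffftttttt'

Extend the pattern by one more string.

Reading off run lengths: a runs 2, 3, 4, 5, 6; f runs 5, 7, 9, 11, 13; t runs 2, 3, 4, 5, 6 — each is linear in n, where the shown terms are n = 2, 3, 4, 5, 6.
At n = 7 the blocks have lengths 7, 15, 7.

aaaaaaafffffffffffffffttttttt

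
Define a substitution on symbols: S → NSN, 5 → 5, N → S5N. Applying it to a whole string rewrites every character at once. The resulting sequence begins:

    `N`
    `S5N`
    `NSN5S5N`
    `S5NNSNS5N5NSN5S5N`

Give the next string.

Applying the rule to each of the 17 symbols of S5NNSNS5N5NSN5S5N gives the pieces NSN 5 S5N S5N NSN S5N NSN 5 S5N 5 S5N NSN S5N 5 NSN 5 S5N, which concatenate to the answer.

NSN5S5NS5NNSNS5NNSN5S5N5S5NNSNS5N5NSN5S5N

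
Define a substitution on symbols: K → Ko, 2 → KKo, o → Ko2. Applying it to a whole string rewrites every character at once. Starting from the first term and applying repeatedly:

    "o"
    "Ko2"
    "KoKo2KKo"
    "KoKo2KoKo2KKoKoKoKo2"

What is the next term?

KoKo2KoKo2KKoKoKo2KoKo2KKoKoKoKo2KoKo2KoKo2KoKo2KKo

Applying the rule to each of the 20 symbols of KoKo2KoKo2KKoKoKoKo2 gives the pieces Ko Ko2 Ko Ko2 KKo Ko Ko2 Ko Ko2 KKo Ko Ko Ko2 Ko Ko2 Ko Ko2 Ko Ko2 KKo, which concatenate to the answer.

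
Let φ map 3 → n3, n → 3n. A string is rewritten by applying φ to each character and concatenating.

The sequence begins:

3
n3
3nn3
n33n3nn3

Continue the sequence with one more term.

3nn3n33nn33n3nn3

Rewriting each symbol of n33n3nn3: n→3n, 3→n3, 3→n3, n→3n, 3→n3, n→3n, n→3n, 3→n3, which concatenates to 3n n3 n3 3n n3 3n 3n n3.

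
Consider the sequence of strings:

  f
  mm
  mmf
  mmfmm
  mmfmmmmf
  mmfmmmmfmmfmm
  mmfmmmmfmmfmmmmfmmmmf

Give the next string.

From term 3 onward, concatenate the last term with the second-to-last: mm·f = mmf, mmf·mm = mmfmm, …
The next term joins mmfmmmmfmmfmmmmfmmmmf and mmfmmmmfmmfmm.

mmfmmmmfmmfmmmmfmmmmfmmfmmmmfmmfmm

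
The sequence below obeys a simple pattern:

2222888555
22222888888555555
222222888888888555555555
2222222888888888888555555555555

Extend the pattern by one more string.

22222222888888888888888555555555555555

Reading off run lengths: 2 runs 4, 5, 6, 7; 8 runs 3, 6, 9, 12; 5 runs 3, 6, 9, 12 — each is linear in n (n = 1, 2, …).
Setting n = 5 gives 8, 15, 15 characters in each block.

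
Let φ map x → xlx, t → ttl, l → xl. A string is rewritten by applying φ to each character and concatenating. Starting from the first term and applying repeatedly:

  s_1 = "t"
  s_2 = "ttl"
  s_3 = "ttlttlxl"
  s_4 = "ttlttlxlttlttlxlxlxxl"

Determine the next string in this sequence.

ttlttlxlttlttlxlxlxxlttlttlxlttlttlxlxlxxlxlxxlxlxxlxxl

φ(ttlttlxlttlttlxlxlxxl) expands symbol-by-symbol to ttl ttl xl ttl ttl xl xlx xl ttl ttl xl ttl ttl xl xlx xl xlx xl xlx xlx xl; joining the 21 pieces gives the next term.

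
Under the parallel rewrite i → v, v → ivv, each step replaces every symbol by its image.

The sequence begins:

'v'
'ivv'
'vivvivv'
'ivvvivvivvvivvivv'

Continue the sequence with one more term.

Replace each of the 17 characters of ivvvivvivvvivvivv in place — v ivv ivv ivv v ivv ivv v ivv ivv ivv v ivv ivv v ivv ivv — and concatenate.

vivvivvivvvivvivvvivvivvivvvivvivvvivvivv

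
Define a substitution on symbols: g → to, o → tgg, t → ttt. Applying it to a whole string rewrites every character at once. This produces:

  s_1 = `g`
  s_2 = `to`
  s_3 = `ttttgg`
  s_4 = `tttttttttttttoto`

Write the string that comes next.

φ(tttttttttttttoto) expands symbol-by-symbol to ttt ttt ttt ttt ttt ttt ttt ttt ttt ttt ttt ttt ttt tgg ttt tgg; joining the 16 pieces gives the next term.

ttttttttttttttttttttttttttttttttttttttttggttttgg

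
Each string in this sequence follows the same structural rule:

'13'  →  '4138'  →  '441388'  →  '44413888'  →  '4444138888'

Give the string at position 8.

4444444138888888

Every step adds 4 to the front and 8 to the end of the previous string.
From 4444138888, 3 further steps: 4444138888 → 444441388888 → 44444413888888 → (answer).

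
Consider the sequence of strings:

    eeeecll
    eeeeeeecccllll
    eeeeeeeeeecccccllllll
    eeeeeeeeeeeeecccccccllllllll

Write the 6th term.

eeeeeeeeeeeeeeeeeeecccccccccccllllllllllll

Term n consists of 3n+1 e's, followed by 2n-1 c's, followed by 2n l's (n = 1, 2, …).
At n = 6 the blocks have lengths 19, 11, 12.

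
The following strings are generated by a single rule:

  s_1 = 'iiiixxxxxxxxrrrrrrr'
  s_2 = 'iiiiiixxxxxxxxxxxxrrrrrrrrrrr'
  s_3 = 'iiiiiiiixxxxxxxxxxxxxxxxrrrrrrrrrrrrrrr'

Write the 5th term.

Each string has the form i^{2n} x^{4n} r^{4n-1}, where the shown terms are n = 2, 3, 4.
For term 5, n = 6, so the run lengths are 12, 24, 23.

iiiiiiiiiiiixxxxxxxxxxxxxxxxxxxxxxxxrrrrrrrrrrrrrrrrrrrrrrr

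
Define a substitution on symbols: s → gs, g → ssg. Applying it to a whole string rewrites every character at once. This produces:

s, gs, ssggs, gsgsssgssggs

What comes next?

Apply φ to gsgsssgssggs symbol by symbol: g→ssg, s→gs, g→ssg, s→gs, s→gs, s→gs, g→ssg, s→gs, s→gs, g→ssg, g→ssg, s→gs; joined: ssg gs ssg gs gs gs ssg gs gs ssg ssg gs.

ssggsssggsgsgsssggsgsssgssggs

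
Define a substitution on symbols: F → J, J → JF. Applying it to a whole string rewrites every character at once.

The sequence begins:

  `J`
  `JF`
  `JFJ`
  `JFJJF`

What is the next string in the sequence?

JFJJFJFJ

Expanding JFJJF: J→JF, F→J, J→JF, J→JF, F→J. Concatenated: JF J JF JF J.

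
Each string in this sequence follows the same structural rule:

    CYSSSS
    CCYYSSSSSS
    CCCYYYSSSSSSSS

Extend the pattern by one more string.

Each string has the form C^{n-1} Y^{n-1} S^{2n}, where the shown terms are n = 2, 3, 4.
At n = 5 the blocks have lengths 4, 4, 10.

CCCCYYYYSSSSSSSSSS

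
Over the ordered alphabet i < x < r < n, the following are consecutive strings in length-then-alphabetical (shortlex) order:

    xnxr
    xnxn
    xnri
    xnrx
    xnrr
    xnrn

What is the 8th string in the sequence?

Advancing 2 positions from xnrn through xnrn → xnni reaches term 8.

xnnx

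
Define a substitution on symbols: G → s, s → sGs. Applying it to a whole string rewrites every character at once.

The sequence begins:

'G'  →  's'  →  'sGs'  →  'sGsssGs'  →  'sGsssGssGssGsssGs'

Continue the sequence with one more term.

φ(sGsssGssGssGsssGs) expands symbol-by-symbol to sGs s sGs sGs sGs s sGs sGs s sGs sGs s sGs sGs sGs s sGs; joining the 17 pieces gives the next term.

sGsssGssGssGsssGssGsssGssGsssGssGssGsssGs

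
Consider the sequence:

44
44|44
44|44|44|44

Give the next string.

Each string is two copies of the previous one joined by '|'.
Doubling 44|44|44|44 with '|' between the halves:

44|44|44|44|44|44|44|44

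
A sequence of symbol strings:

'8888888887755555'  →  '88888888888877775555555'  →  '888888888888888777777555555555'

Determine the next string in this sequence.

8888888888888888887777777755555555555

The n-th term is 3n+3 8's then 2n-2 7's then 2n+1 5's, where the shown terms are n = 2, 3, 4.
For the next term, n = 5, so the run lengths are 18, 8, 11.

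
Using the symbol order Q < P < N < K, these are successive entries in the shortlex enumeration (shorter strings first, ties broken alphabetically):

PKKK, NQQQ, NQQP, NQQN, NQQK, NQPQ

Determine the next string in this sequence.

NQPP

Find the rightmost character of NQPQ below K, bump it to the next letter, and reset everything to its right to Q.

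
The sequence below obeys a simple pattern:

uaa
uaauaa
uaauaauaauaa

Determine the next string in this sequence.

Each string is two copies of the previous one concatenated.
One more doubling of uaauaauaauaa gives the answer.

uaauaauaauaauaauaauaauaa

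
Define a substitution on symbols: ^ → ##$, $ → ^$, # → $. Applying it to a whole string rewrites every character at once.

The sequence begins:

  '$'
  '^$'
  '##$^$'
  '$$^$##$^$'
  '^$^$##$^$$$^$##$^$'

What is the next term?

##$^$##$^$$$^$##$^$^$^$##$^$$$^$##$^$

Replace each of the 18 characters of ^$^$##$^$$$^$##$^$ in place — ##$ ^$ ##$ ^$ $ $ ^$ ##$ ^$ ^$ ^$ ##$ ^$ $ $ ^$ ##$ ^$ — and concatenate.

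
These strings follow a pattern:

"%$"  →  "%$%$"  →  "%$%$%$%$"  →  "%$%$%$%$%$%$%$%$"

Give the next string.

Each string is two copies of the previous one concatenated.
So the next term is two copies of %$%$%$%$%$%$%$%$.

%$%$%$%$%$%$%$%$%$%$%$%$%$%$%$%$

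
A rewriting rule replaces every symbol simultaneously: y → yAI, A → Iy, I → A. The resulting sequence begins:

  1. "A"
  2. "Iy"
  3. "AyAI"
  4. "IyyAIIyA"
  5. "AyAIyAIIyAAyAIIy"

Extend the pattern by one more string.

φ(AyAIyAIIyAAyAIIy) expands symbol-by-symbol to Iy yAI Iy A yAI Iy A A yAI Iy Iy yAI Iy A A yAI; joining the 16 pieces gives the next term.

IyyAIIyAyAIIyAAyAIIyIyyAIIyAAyAI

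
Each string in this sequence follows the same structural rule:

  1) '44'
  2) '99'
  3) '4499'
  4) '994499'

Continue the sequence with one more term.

Each term (from the third on) is the two preceding terms concatenated in order: term 3 = 44·99 = 4499.
Continuing: 4499 · 994499 gives term 5.

4499994499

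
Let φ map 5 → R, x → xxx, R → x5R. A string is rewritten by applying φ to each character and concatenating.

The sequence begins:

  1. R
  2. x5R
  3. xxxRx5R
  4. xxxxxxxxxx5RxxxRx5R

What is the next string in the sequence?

xxxxxxxxxxxxxxxxxxxxxxxxxxxxxxRx5Rxxxxxxxxxx5RxxxRx5R

Applying the rule to each of the 19 symbols of xxxxxxxxxx5RxxxRx5R gives the pieces xxx xxx xxx xxx xxx xxx xxx xxx xxx xxx R x5R xxx xxx xxx x5R xxx R x5R, which concatenate to the answer.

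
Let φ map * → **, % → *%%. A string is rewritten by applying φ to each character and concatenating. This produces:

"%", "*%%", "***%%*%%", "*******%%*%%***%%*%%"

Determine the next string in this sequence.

Rewriting the 20 symbols of *******%%*%%***%%*%% one by one yields ** ** ** ** ** ** ** *%% *%% ** *%% *%% ** ** ** *%% *%% ** *%% *%%; concatenated:

***************%%*%%***%%*%%*******%%*%%***%%*%%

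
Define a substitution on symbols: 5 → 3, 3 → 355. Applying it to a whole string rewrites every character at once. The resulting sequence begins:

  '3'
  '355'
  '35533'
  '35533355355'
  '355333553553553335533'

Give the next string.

3553335535535533355333553335535535533355355

Replace each of the 21 characters of 355333553553553335533 in place — 355 3 3 355 355 355 3 3 355 3 3 355 3 3 355 355 355 3 3 355 355 — and concatenate.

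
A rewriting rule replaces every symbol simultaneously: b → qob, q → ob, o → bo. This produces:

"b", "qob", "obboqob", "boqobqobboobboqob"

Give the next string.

Rewriting the 17 symbols of boqobqobboobboqob one by one yields qob bo ob bo qob ob bo qob qob bo bo qob qob bo ob bo qob; concatenated:

qobboobboqobobboqobqobboboqobqobboobboqob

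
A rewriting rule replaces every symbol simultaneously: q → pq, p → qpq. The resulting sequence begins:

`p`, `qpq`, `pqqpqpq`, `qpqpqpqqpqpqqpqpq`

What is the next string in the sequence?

φ(qpqpqpqqpqpqqpqpq) expands symbol-by-symbol to pq qpq pq qpq pq qpq pq pq qpq pq qpq pq pq qpq pq qpq pq; joining the 17 pieces gives the next term.

pqqpqpqqpqpqqpqpqpqqpqpqqpqpqpqqpqpqqpqpq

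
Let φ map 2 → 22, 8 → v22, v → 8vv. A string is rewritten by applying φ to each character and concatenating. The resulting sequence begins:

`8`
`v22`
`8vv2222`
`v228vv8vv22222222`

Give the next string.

Applying the rule to each of the 17 symbols of v228vv8vv22222222 gives the pieces 8vv 22 22 v22 8vv 8vv v22 8vv 8vv 22 22 22 22 22 22 22 22, which concatenate to the answer.

8vv2222v228vv8vvv228vv8vv2222222222222222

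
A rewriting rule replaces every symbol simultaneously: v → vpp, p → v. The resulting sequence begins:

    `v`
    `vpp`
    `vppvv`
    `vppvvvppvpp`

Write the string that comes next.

Rewriting each symbol of vppvvvppvpp: v→vpp, p→v, p→v, v→vpp, v→vpp, v→vpp, p→v, p→v, v→vpp, p→v, p→v, which concatenates to vpp v v vpp vpp vpp v v vpp v v.

vppvvvppvppvppvvvppvv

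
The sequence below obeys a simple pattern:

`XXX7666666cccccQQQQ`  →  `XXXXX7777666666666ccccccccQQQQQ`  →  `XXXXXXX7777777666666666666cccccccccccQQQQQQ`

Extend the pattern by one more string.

Term n consists of 2n+1 X's, followed by 3n-2 7's, followed by 3n+3 6's, followed by 3n+2 c's, followed by n+3 Q's (n = 1, 2, …).
Setting n = 4 gives 9, 10, 15, 14, 7 characters in each block.

XXXXXXXXX7777777777666666666666666ccccccccccccccQQQQQQQ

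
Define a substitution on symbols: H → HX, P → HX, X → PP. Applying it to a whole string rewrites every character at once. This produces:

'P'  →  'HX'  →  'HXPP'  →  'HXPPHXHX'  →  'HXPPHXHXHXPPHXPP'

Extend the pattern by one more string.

Rewriting the 16 symbols of HXPPHXHXHXPPHXPP one by one yields HX PP HX HX HX PP HX PP HX PP HX HX HX PP HX HX; concatenated:

HXPPHXHXHXPPHXPPHXPPHXHXHXPPHXHX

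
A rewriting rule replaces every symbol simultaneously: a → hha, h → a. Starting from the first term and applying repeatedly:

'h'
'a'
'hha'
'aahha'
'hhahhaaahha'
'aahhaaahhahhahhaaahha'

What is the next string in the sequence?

φ(aahhaaahhahhahhaaahha) expands symbol-by-symbol to hha hha a a hha hha hha a a hha a a hha a a hha hha hha a a hha; joining the 21 pieces gives the next term.

hhahhaaahhahhahhaaahhaaahhaaahhahhahhaaahha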